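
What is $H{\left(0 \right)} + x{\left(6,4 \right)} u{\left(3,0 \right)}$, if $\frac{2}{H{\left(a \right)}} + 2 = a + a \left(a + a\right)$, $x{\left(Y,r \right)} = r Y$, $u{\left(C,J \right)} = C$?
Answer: $71$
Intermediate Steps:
$x{\left(Y,r \right)} = Y r$
$H{\left(a \right)} = \frac{2}{-2 + a + 2 a^{2}}$ ($H{\left(a \right)} = \frac{2}{-2 + \left(a + a \left(a + a\right)\right)} = \frac{2}{-2 + \left(a + a 2 a\right)} = \frac{2}{-2 + \left(a + 2 a^{2}\right)} = \frac{2}{-2 + a + 2 a^{2}}$)
$H{\left(0 \right)} + x{\left(6,4 \right)} u{\left(3,0 \right)} = \frac{2}{-2 + 0 + 2 \cdot 0^{2}} + 6 \cdot 4 \cdot 3 = \frac{2}{-2 + 0 + 2 \cdot 0} + 24 \cdot 3 = \frac{2}{-2 + 0 + 0} + 72 = \frac{2}{-2} + 72 = 2 \left(- \frac{1}{2}\right) + 72 = -1 + 72 = 71$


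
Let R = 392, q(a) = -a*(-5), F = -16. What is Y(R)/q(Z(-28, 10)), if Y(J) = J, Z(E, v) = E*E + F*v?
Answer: 49/390 ≈ 0.12564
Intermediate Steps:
Z(E, v) = E² - 16*v (Z(E, v) = E*E - 16*v = E² - 16*v)
q(a) = 5*a
Y(R)/q(Z(-28, 10)) = 392/((5*((-28)² - 16*10))) = 392/((5*(784 - 160))) = 392/((5*624)) = 392/3120 = 392*(1/3120) = 49/390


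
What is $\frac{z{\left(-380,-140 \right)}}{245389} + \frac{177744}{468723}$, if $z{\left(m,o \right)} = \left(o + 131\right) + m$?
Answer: $\frac{14478029723}{38339822749} \approx 0.37762$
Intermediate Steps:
$z{\left(m,o \right)} = 131 + m + o$ ($z{\left(m,o \right)} = \left(131 + o\right) + m = 131 + m + o$)
$\frac{z{\left(-380,-140 \right)}}{245389} + \frac{177744}{468723} = \frac{131 - 380 - 140}{245389} + \frac{177744}{468723} = \left(-389\right) \frac{1}{245389} + 177744 \cdot \frac{1}{468723} = - \frac{389}{245389} + \frac{59248}{156241} = \frac{14478029723}{38339822749}$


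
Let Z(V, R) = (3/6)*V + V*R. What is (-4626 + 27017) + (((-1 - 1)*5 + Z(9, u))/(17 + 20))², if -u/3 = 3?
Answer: 122643045/5476 ≈ 22396.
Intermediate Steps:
u = -9 (u = -3*3 = -9)
Z(V, R) = V/2 + R*V (Z(V, R) = (3*(⅙))*V + R*V = V/2 + R*V)
(-4626 + 27017) + (((-1 - 1)*5 + Z(9, u))/(17 + 20))² = (-4626 + 27017) + (((-1 - 1)*5 + 9*(½ - 9))/(17 + 20))² = 22391 + ((-2*5 + 9*(-17/2))/37)² = 22391 + ((-10 - 153/2)*(1/37))² = 22391 + (-173/2*1/37)² = 22391 + (-173/74)² = 22391 + 29929/5476 = 122643045/5476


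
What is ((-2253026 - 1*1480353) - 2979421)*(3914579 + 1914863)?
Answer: -39131878257600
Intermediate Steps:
((-2253026 - 1*1480353) - 2979421)*(3914579 + 1914863) = ((-2253026 - 1480353) - 2979421)*5829442 = (-3733379 - 2979421)*5829442 = -6712800*5829442 = -39131878257600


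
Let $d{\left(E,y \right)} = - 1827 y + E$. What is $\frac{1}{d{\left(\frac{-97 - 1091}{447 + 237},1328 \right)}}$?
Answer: $- \frac{19}{46098897} \approx -4.1216 \cdot 10^{-7}$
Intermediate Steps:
$d{\left(E,y \right)} = E - 1827 y$
$\frac{1}{d{\left(\frac{-97 - 1091}{447 + 237},1328 \right)}} = \frac{1}{\frac{-97 - 1091}{447 + 237} - 2426256} = \frac{1}{- \frac{1188}{684} - 2426256} = \frac{1}{\left(-1188\right) \frac{1}{684} - 2426256} = \frac{1}{- \frac{33}{19} - 2426256} = \frac{1}{- \frac{46098897}{19}} = - \frac{19}{46098897}$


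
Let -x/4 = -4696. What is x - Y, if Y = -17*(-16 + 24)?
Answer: 18920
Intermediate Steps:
x = 18784 (x = -4*(-4696) = 18784)
Y = -136 (Y = -17*8 = -136)
x - Y = 18784 - 1*(-136) = 18784 + 136 = 18920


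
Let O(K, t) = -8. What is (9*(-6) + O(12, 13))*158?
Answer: -9796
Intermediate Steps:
(9*(-6) + O(12, 13))*158 = (9*(-6) - 8)*158 = (-54 - 8)*158 = -62*158 = -9796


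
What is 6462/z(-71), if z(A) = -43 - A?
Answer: 3231/14 ≈ 230.79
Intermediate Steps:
6462/z(-71) = 6462/(-43 - 1*(-71)) = 6462/(-43 + 71) = 6462/28 = 6462*(1/28) = 3231/14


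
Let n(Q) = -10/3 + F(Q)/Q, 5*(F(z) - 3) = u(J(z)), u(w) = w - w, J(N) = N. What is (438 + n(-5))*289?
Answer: 1881679/15 ≈ 1.2545e+5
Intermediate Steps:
u(w) = 0
F(z) = 3 (F(z) = 3 + (⅕)*0 = 3 + 0 = 3)
n(Q) = -10/3 + 3/Q
(438 + n(-5))*289 = (438 + (-10/3 + 3/(-5)))*289 = (438 + (-10/3 + 3*(-⅕)))*289 = (438 + (-10/3 - ⅗))*289 = (438 - 59/15)*289 = (6511/15)*289 = 1881679/15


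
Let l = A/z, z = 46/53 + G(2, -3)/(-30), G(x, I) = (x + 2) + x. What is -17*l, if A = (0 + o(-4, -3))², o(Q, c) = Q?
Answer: -72080/177 ≈ -407.23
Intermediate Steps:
G(x, I) = 2 + 2*x (G(x, I) = (2 + x) + x = 2 + 2*x)
A = 16 (A = (0 - 4)² = (-4)² = 16)
z = 177/265 (z = 46/53 + (2 + 2*2)/(-30) = 46*(1/53) + (2 + 4)*(-1/30) = 46/53 + 6*(-1/30) = 46/53 - ⅕ = 177/265 ≈ 0.66792)
l = 4240/177 (l = 16/(177/265) = 16*(265/177) = 4240/177 ≈ 23.955)
-17*l = -17*4240/177 = -72080/177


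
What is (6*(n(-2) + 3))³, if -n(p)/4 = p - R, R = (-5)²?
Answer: 295408296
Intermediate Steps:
R = 25
n(p) = 100 - 4*p (n(p) = -4*(p - 1*25) = -4*(p - 25) = -4*(-25 + p) = 100 - 4*p)
(6*(n(-2) + 3))³ = (6*((100 - 4*(-2)) + 3))³ = (6*((100 + 8) + 3))³ = (6*(108 + 3))³ = (6*111)³ = 666³ = 295408296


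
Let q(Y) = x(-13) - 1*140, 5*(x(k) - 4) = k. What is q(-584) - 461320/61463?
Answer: -44900459/307315 ≈ -146.11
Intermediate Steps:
x(k) = 4 + k/5
q(Y) = -693/5 (q(Y) = (4 + (⅕)*(-13)) - 1*140 = (4 - 13/5) - 140 = 7/5 - 140 = -693/5)
q(-584) - 461320/61463 = -693/5 - 461320/61463 = -44900459/307315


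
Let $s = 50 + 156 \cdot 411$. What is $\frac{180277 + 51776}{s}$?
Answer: $\frac{232053}{64166} \approx 3.6164$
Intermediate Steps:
$s = 64166$ ($s = 50 + 64116 = 64166$)
$\frac{180277 + 51776}{s} = \frac{180277 + 51776}{64166} = 232053 \cdot \frac{1}{64166} = \frac{232053}{64166}$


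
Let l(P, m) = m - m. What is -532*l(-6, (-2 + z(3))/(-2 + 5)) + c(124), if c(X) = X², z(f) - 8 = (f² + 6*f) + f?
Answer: 15376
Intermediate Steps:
z(f) = 8 + f² + 7*f (z(f) = 8 + ((f² + 6*f) + f) = 8 + (f² + 7*f) = 8 + f² + 7*f)
l(P, m) = 0
-532*l(-6, (-2 + z(3))/(-2 + 5)) + c(124) = -532*0 + 124² = 0 + 15376 = 15376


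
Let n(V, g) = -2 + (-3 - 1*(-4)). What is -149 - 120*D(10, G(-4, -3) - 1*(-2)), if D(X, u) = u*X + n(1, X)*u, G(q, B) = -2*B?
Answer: -8789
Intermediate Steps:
n(V, g) = -1 (n(V, g) = -2 + (-3 + 4) = -2 + 1 = -1)
D(X, u) = -u + X*u (D(X, u) = u*X - u = X*u - u = -u + X*u)
-149 - 120*D(10, G(-4, -3) - 1*(-2)) = -149 - 120*(-2*(-3) - 1*(-2))*(-1 + 10) = -149 - 120*(6 + 2)*9 = -149 - 960*9 = -149 - 120*72 = -149 - 8640 = -8789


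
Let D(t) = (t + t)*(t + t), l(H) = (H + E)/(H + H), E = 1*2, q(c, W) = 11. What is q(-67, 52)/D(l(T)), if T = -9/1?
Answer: 891/49 ≈ 18.184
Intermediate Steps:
T = -9 (T = -9*1 = -9)
E = 2
l(H) = (2 + H)/(2*H) (l(H) = (H + 2)/(H + H) = (2 + H)/((2*H)) = (2 + H)*(1/(2*H)) = (2 + H)/(2*H))
D(t) = 4*t² (D(t) = (2*t)*(2*t) = 4*t²)
q(-67, 52)/D(l(T)) = 11/((4*((½)*(2 - 9)/(-9))²)) = 11/((4*((½)*(-⅑)*(-7))²)) = 11/((4*(7/18)²)) = 11/((4*(49/324))) = 11/(49/81) = 11*(81/49) = 891/49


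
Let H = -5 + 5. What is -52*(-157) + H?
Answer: 8164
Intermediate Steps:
H = 0
-52*(-157) + H = -52*(-157) + 0 = 8164 + 0 = 8164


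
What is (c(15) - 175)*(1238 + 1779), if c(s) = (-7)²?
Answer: -380142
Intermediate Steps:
c(s) = 49
(c(15) - 175)*(1238 + 1779) = (49 - 175)*(1238 + 1779) = -126*3017 = -380142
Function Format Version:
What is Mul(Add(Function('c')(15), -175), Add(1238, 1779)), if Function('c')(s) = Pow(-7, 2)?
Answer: -380142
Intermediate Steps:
Function('c')(s) = 49
Mul(Add(Function('c')(15), -175), Add(1238, 1779)) = Mul(Add(49, -175), Add(1238, 1779)) = Mul(-126, 3017) = -380142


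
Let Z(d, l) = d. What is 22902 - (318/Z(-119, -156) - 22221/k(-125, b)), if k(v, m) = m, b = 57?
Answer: 52668897/2261 ≈ 23295.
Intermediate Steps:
22902 - (318/Z(-119, -156) - 22221/k(-125, b)) = 22902 - (318/(-119) - 22221/57) = 22902 - (318*(-1/119) - 22221*1/57) = 22902 - (-318/119 - 7407/19) = 22902 - 1*(-887475/2261) = 22902 + 887475/2261 = 52668897/2261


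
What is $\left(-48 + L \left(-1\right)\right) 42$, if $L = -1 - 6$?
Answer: $-1722$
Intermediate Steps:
$L = -7$ ($L = -1 - 6 = -7$)
$\left(-48 + L \left(-1\right)\right) 42 = \left(-48 - -7\right) 42 = \left(-48 + 7\right) 42 = \left(-41\right) 42 = -1722$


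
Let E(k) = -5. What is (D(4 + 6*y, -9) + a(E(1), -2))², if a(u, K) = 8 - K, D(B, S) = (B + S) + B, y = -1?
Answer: 9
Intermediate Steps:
D(B, S) = S + 2*B
(D(4 + 6*y, -9) + a(E(1), -2))² = ((-9 + 2*(4 + 6*(-1))) + (8 - 1*(-2)))² = ((-9 + 2*(4 - 6)) + (8 + 2))² = ((-9 + 2*(-2)) + 10)² = ((-9 - 4) + 10)² = (-13 + 10)² = (-3)² = 9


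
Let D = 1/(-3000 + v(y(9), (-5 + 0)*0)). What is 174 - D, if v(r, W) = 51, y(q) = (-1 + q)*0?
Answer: 513127/2949 ≈ 174.00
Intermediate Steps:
y(q) = 0
D = -1/2949 (D = 1/(-3000 + 51) = 1/(-2949) = -1/2949 ≈ -0.00033910)
174 - D = 174 - 1*(-1/2949) = 174 + 1/2949 = 513127/2949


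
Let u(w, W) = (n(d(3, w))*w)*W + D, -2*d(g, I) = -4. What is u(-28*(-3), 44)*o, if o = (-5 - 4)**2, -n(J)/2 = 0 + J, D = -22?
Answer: -1199286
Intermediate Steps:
d(g, I) = 2 (d(g, I) = -1/2*(-4) = 2)
n(J) = -2*J (n(J) = -2*(0 + J) = -2*J)
o = 81 (o = (-9)**2 = 81)
u(w, W) = -22 - 4*W*w (u(w, W) = ((-2*2)*w)*W - 22 = (-4*w)*W - 22 = -4*W*w - 22 = -22 - 4*W*w)
u(-28*(-3), 44)*o = (-22 - 4*44*(-28*(-3)))*81 = (-22 - 4*44*84)*81 = (-22 - 14784)*81 = -14806*81 = -1199286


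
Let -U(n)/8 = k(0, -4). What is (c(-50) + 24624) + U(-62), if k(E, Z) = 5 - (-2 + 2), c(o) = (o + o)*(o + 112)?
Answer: 18384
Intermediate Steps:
c(o) = 2*o*(112 + o) (c(o) = (2*o)*(112 + o) = 2*o*(112 + o))
k(E, Z) = 5 (k(E, Z) = 5 - 1*0 = 5 + 0 = 5)
U(n) = -40 (U(n) = -8*5 = -40)
(c(-50) + 24624) + U(-62) = (2*(-50)*(112 - 50) + 24624) - 40 = (2*(-50)*62 + 24624) - 40 = (-6200 + 24624) - 40 = 18424 - 40 = 18384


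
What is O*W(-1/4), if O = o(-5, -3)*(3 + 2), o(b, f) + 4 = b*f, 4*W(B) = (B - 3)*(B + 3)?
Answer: -7865/64 ≈ -122.89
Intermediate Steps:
W(B) = (-3 + B)*(3 + B)/4 (W(B) = ((B - 3)*(B + 3))/4 = ((-3 + B)*(3 + B))/4 = (-3 + B)*(3 + B)/4)
o(b, f) = -4 + b*f
O = 55 (O = (-4 - 5*(-3))*(3 + 2) = (-4 + 15)*5 = 11*5 = 55)
O*W(-1/4) = 55*(-9/4 + (-1/4)²/4) = 55*(-9/4 + (-1*¼)²/4) = 55*(-9/4 + (-¼)²/4) = 55*(-9/4 + (¼)*(1/16)) = 55*(-9/4 + 1/64) = 55*(-143/64) = -7865/64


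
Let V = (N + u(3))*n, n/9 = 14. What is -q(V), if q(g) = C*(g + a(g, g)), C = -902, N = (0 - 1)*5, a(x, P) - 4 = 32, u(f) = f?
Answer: -194832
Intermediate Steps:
n = 126 (n = 9*14 = 126)
a(x, P) = 36 (a(x, P) = 4 + 32 = 36)
N = -5 (N = -1*5 = -5)
V = -252 (V = (-5 + 3)*126 = -2*126 = -252)
q(g) = -32472 - 902*g (q(g) = -902*(g + 36) = -902*(36 + g) = -32472 - 902*g)
-q(V) = -(-32472 - 902*(-252)) = -(-32472 + 227304) = -1*194832 = -194832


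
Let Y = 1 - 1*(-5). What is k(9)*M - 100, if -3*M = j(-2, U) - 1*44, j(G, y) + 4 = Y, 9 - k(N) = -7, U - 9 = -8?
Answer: 124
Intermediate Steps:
U = 1 (U = 9 - 8 = 1)
k(N) = 16 (k(N) = 9 - 1*(-7) = 9 + 7 = 16)
Y = 6 (Y = 1 + 5 = 6)
j(G, y) = 2 (j(G, y) = -4 + 6 = 2)
M = 14 (M = -(2 - 1*44)/3 = -(2 - 44)/3 = -1/3*(-42) = 14)
k(9)*M - 100 = 16*14 - 100 = 224 - 100 = 124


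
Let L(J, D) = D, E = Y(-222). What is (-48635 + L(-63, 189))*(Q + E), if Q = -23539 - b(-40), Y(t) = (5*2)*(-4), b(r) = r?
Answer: 1140370394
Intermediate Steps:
Y(t) = -40 (Y(t) = 10*(-4) = -40)
E = -40
Q = -23499 (Q = -23539 - 1*(-40) = -23539 + 40 = -23499)
(-48635 + L(-63, 189))*(Q + E) = (-48635 + 189)*(-23499 - 40) = -48446*(-23539) = 1140370394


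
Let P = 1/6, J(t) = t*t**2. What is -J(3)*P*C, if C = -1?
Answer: 9/2 ≈ 4.5000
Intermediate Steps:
J(t) = t**3
P = 1/6 ≈ 0.16667
-J(3)*P*C = -3**3*(1/6)*(-1) = -27*(-1)/6 = -1*(-9/2) = 9/2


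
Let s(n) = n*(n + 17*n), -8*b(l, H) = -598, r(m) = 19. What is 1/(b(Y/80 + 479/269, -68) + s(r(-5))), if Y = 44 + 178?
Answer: 4/26291 ≈ 0.00015214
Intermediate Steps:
Y = 222
b(l, H) = 299/4 (b(l, H) = -⅛*(-598) = 299/4)
s(n) = 18*n² (s(n) = n*(18*n) = 18*n²)
1/(b(Y/80 + 479/269, -68) + s(r(-5))) = 1/(299/4 + 18*19²) = 1/(299/4 + 18*361) = 1/(299/4 + 6498) = 1/(26291/4) = 4/26291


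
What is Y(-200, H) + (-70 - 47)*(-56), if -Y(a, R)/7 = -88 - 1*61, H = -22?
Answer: 7595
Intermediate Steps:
Y(a, R) = 1043 (Y(a, R) = -7*(-88 - 1*61) = -7*(-88 - 61) = -7*(-149) = 1043)
Y(-200, H) + (-70 - 47)*(-56) = 1043 + (-70 - 47)*(-56) = 1043 - 117*(-56) = 1043 + 6552 = 7595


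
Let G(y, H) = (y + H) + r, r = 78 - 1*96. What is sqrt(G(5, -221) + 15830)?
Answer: 2*sqrt(3899) ≈ 124.88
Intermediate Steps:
r = -18 (r = 78 - 96 = -18)
G(y, H) = -18 + H + y (G(y, H) = (y + H) - 18 = (H + y) - 18 = -18 + H + y)
sqrt(G(5, -221) + 15830) = sqrt((-18 - 221 + 5) + 15830) = sqrt(-234 + 15830) = sqrt(15596) = 2*sqrt(3899)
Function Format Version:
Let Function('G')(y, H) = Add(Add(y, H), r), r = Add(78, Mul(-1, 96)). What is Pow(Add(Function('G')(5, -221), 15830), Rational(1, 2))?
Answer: Mul(2, Pow(3899, Rational(1, 2))) ≈ 124.88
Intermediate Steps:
r = -18 (r = Add(78, -96) = -18)
Function('G')(y, H) = Add(-18, H, y) (Function('G')(y, H) = Add(Add(y, H), -18) = Add(Add(H, y), -18) = Add(-18, H, y))
Pow(Add(Function('G')(5, -221), 15830), Rational(1, 2)) = Pow(Add(Add(-18, -221, 5), 15830), Rational(1, 2)) = Pow(Add(-234, 15830), Rational(1, 2)) = Pow(15596, Rational(1, 2)) = Mul(2, Pow(3899, Rational(1, 2)))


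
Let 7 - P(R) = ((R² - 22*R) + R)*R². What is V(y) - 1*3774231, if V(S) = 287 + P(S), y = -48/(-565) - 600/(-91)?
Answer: -26342854296537667641493521/6988104013579950625 ≈ -3.7697e+6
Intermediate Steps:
P(R) = 7 - R²*(R² - 21*R) (P(R) = 7 - ((R² - 22*R) + R)*R² = 7 - (R² - 21*R)*R² = 7 - R²*(R² - 21*R))
y = 343368/51415 (y = -48*(-1/565) - 600*(-1/91) = 48/565 + 600/91 = 343368/51415 ≈ 6.6784)
V(S) = 294 - S⁴ + 21*S³ (V(S) = 287 + (7 - S⁴ + 21*S³) = 294 - S⁴ + 21*S³)
V(y) - 1*3774231 = (294 - (343368/51415)⁴ + 21*(343368/51415)³) - 1*3774231 = (294 - 1*13900783373886431563776/6988104013579950625 + 21*(40483630897132032/135915666898375)) - 3774231 = (294 - 13900783373886431563776/6988104013579950625 + 121450892691396096/19416523842625) - 3774231 = 31864502740202985850854/6988104013579950625 - 3774231 = -26342854296537667641493521/6988104013579950625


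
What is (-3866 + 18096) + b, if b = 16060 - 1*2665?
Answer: 27625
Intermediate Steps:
b = 13395 (b = 16060 - 2665 = 13395)
(-3866 + 18096) + b = (-3866 + 18096) + 13395 = 14230 + 13395 = 27625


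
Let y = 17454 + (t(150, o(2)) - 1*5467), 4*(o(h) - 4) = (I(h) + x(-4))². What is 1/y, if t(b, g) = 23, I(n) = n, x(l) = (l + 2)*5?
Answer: 1/12010 ≈ 8.3264e-5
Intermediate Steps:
x(l) = 10 + 5*l (x(l) = (2 + l)*5 = 10 + 5*l)
o(h) = 4 + (-10 + h)²/4 (o(h) = 4 + (h + (10 + 5*(-4)))²/4 = 4 + (h + (10 - 20))²/4 = 4 + (h - 10)²/4 = 4 + (-10 + h)²/4)
y = 12010 (y = 17454 + (23 - 1*5467) = 17454 + (23 - 5467) = 17454 - 5444 = 12010)
1/y = 1/12010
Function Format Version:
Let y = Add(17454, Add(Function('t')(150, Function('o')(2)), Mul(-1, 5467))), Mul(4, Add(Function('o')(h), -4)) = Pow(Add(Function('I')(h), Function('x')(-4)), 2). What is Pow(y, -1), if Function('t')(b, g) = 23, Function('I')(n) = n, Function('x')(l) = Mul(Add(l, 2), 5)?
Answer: Rational(1, 12010) ≈ 8.3264e-5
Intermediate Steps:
Function('x')(l) = Add(10, Mul(5, l)) (Function('x')(l) = Mul(Add(2, l), 5) = Add(10, Mul(5, l)))
Function('o')(h) = Add(4, Mul(Rational(1, 4), Pow(Add(-10, h), 2))) (Function('o')(h) = Add(4, Mul(Rational(1, 4), Pow(Add(h, Add(10, Mul(5, -4))), 2))) = Add(4, Mul(Rational(1, 4), Pow(Add(h, Add(10, -20)), 2))) = Add(4, Mul(Rational(1, 4), Pow(Add(h, -10), 2))) = Add(4, Mul(Rational(1, 4), Pow(Add(-10, h), 2))))
y = 12010 (y = Add(17454, Add(23, Mul(-1, 5467))) = Add(17454, Add(23, -5467)) = Add(17454, -5444) = 12010)
Pow(y, -1) = Pow(12010, -1) = Rational(1, 12010)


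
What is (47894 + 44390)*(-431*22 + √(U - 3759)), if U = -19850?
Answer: -875036888 + 92284*I*√23609 ≈ -8.7504e+8 + 1.418e+7*I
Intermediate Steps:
(47894 + 44390)*(-431*22 + √(U - 3759)) = (47894 + 44390)*(-431*22 + √(-19850 - 3759)) = 92284*(-9482 + √(-23609)) = 92284*(-9482 + I*√23609) = -875036888 + 92284*I*√23609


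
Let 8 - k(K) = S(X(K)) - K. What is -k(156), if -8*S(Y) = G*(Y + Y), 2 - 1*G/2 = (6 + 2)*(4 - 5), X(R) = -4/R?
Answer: -6391/39 ≈ -163.87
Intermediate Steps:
G = 20 (G = 4 - 2*(6 + 2)*(4 - 5) = 4 - 16*(-1) = 4 - 2*(-8) = 4 + 16 = 20)
S(Y) = -5*Y (S(Y) = -5*(Y + Y)/2 = -5*2*Y/2 = -5*Y)
k(K) = 8 + K - 20/K (k(K) = 8 - (-(-20)/K - K) = 8 - (20/K - K) = 8 - (-K + 20/K) = 8 + (K - 20/K) = 8 + K - 20/K)
-k(156) = -(8 + 156 - 20/156) = -(8 + 156 - 20*1/156) = -(8 + 156 - 5/39) = -1*6391/39 = -6391/39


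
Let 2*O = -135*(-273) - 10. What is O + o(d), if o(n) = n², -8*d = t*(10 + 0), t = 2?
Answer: 73715/4 ≈ 18429.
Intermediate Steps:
d = -5/2 (d = -(10 + 0)/4 = -10/4 = -⅛*20 = -5/2 ≈ -2.5000)
O = 36845/2 (O = (-135*(-273) - 10)/2 = (36855 - 10)/2 = (½)*36845 = 36845/2 ≈ 18423.)
O + o(d) = 36845/2 + (-5/2)² = 36845/2 + 25/4 = 73715/4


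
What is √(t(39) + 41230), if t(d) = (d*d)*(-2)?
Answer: 2*√9547 ≈ 195.42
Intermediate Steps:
t(d) = -2*d² (t(d) = d²*(-2) = -2*d²)
√(t(39) + 41230) = √(-2*39² + 41230) = √(-2*1521 + 41230) = √(-3042 + 41230) = √38188 = 2*√9547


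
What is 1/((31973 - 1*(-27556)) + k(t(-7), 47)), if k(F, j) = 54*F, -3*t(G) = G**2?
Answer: 1/58647 ≈ 1.7051e-5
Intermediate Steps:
t(G) = -G**2/3
1/((31973 - 1*(-27556)) + k(t(-7), 47)) = 1/((31973 - 1*(-27556)) + 54*(-1/3*(-7)**2)) = 1/((31973 + 27556) + 54*(-1/3*49)) = 1/(59529 + 54*(-49/3)) = 1/(59529 - 882) = 1/58647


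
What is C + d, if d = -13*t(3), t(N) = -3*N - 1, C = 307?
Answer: 437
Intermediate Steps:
t(N) = -1 - 3*N
d = 130 (d = -13*(-1 - 3*3) = -13*(-1 - 9) = -13*(-10) = 130)
C + d = 307 + 130 = 437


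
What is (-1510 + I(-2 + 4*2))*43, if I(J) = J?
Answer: -64672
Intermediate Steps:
(-1510 + I(-2 + 4*2))*43 = (-1510 + (-2 + 4*2))*43 = (-1510 + (-2 + 8))*43 = (-1510 + 6)*43 = -1504*43 = -64672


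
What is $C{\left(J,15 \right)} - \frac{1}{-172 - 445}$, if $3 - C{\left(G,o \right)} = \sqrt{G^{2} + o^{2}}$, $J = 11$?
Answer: $\frac{1852}{617} - \sqrt{346} \approx -15.599$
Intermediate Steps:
$C{\left(G,o \right)} = 3 - \sqrt{G^{2} + o^{2}}$
$C{\left(J,15 \right)} - \frac{1}{-172 - 445} = \left(3 - \sqrt{11^{2} + 15^{2}}\right) - \frac{1}{-172 - 445} = \left(3 - \sqrt{121 + 225}\right) - \frac{1}{-617} = \left(3 - \sqrt{346}\right) - - \frac{1}{617} = \left(3 - \sqrt{346}\right) + \frac{1}{617} = \frac{1852}{617} - \sqrt{346}$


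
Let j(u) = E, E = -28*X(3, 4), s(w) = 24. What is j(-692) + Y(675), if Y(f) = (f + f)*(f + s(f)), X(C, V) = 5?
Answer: 943510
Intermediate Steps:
Y(f) = 2*f*(24 + f) (Y(f) = (f + f)*(f + 24) = (2*f)*(24 + f) = 2*f*(24 + f))
E = -140 (E = -28*5 = -140)
j(u) = -140
j(-692) + Y(675) = -140 + 2*675*(24 + 675) = -140 + 2*675*699 = -140 + 943650 = 943510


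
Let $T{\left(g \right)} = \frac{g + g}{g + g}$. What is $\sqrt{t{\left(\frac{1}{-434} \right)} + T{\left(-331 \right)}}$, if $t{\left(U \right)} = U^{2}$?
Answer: $\frac{\sqrt{188357}}{434} \approx 1.0$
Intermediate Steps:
$T{\left(g \right)} = 1$ ($T{\left(g \right)} = \frac{2 g}{2 g} = 2 g \frac{1}{2 g} = 1$)
$\sqrt{t{\left(\frac{1}{-434} \right)} + T{\left(-331 \right)}} = \sqrt{\left(\frac{1}{-434}\right)^{2} + 1} = \sqrt{\left(- \frac{1}{434}\right)^{2} + 1} = \sqrt{\frac{1}{188356} + 1} = \sqrt{\frac{188357}{188356}} = \frac{\sqrt{188357}}{434}$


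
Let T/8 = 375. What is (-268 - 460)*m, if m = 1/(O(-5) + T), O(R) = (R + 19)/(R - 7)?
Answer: -4368/17993 ≈ -0.24276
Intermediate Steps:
T = 3000 (T = 8*375 = 3000)
O(R) = (19 + R)/(-7 + R)
m = 6/17993 (m = 1/((19 - 5)/(-7 - 5) + 3000) = 1/(14/(-12) + 3000) = 1/(-1/12*14 + 3000) = 1/(-7/6 + 3000) = 1/(17993/6) = 6/17993 ≈ 0.00033346)
(-268 - 460)*m = (-268 - 460)*(6/17993) = -728*6/17993 = -4368/17993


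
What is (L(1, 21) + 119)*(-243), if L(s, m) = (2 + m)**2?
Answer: -157464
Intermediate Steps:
(L(1, 21) + 119)*(-243) = ((2 + 21)**2 + 119)*(-243) = (23**2 + 119)*(-243) = (529 + 119)*(-243) = 648*(-243) = -157464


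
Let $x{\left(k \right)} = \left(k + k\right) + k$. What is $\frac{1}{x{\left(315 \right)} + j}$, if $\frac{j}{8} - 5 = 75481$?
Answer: $\frac{1}{604833} \approx 1.6533 \cdot 10^{-6}$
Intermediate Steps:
$j = 603888$ ($j = 40 + 8 \cdot 75481 = 40 + 603848 = 603888$)
$x{\left(k \right)} = 3 k$ ($x{\left(k \right)} = 2 k + k = 3 k$)
$\frac{1}{x{\left(315 \right)} + j} = \frac{1}{3 \cdot 315 + 603888} = \frac{1}{945 + 603888} = \frac{1}{604833}$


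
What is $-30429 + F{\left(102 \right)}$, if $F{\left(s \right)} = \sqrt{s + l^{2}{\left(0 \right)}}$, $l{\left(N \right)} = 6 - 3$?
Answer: $-30429 + \sqrt{111} \approx -30418.0$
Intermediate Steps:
$l{\left(N \right)} = 3$ ($l{\left(N \right)} = 6 - 3 = 3$)
$F{\left(s \right)} = \sqrt{9 + s}$ ($F{\left(s \right)} = \sqrt{s + 3^{2}} = \sqrt{s + 9} = \sqrt{9 + s}$)
$-30429 + F{\left(102 \right)} = -30429 + \sqrt{9 + 102} = -30429 + \sqrt{111}$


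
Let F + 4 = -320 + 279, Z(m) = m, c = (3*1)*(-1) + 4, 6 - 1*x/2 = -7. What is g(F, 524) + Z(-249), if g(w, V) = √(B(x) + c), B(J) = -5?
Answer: -249 + 2*I ≈ -249.0 + 2.0*I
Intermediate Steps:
x = 26 (x = 12 - 2*(-7) = 12 + 14 = 26)
c = 1 (c = 3*(-1) + 4 = -3 + 4 = 1)
F = -45 (F = -4 + (-320 + 279) = -4 - 41 = -45)
g(w, V) = 2*I (g(w, V) = √(-5 + 1) = √(-4) = 2*I)
g(F, 524) + Z(-249) = 2*I - 249 = -249 + 2*I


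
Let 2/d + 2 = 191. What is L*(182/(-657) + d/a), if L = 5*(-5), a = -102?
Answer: 4874875/703647 ≈ 6.9280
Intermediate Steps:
L = -25
d = 2/189 (d = 2/(-2 + 191) = 2/189 ≈ 0.010582)
L*(182/(-657) + d/a) = -25*(182/(-657) + (2/189)/(-102)) = -25*(182*(-1/657) + (2/189)*(-1/102)) = -25*(-182/657 - 1/9639) = -25*(-194995/703647) = 4874875/703647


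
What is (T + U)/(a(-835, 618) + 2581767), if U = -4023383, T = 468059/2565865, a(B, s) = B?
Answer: -2580864288309/1655580771545 ≈ -1.5589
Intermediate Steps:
T = 468059/2565865 (T = 468059*(1/2565865) = 468059/2565865 ≈ 0.18242)
(T + U)/(a(-835, 618) + 2581767) = (468059/2565865 - 4023383)/(-835 + 2581767) = -10323457153236/2565865/2580932 = -10323457153236/2565865*1/2580932 = -2580864288309/1655580771545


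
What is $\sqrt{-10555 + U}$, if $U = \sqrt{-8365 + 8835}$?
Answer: $\sqrt{-10555 + \sqrt{470}} \approx 102.63 i$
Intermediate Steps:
$U = \sqrt{470} \approx 21.679$
$\sqrt{-10555 + U} = \sqrt{-10555 + \sqrt{470}}$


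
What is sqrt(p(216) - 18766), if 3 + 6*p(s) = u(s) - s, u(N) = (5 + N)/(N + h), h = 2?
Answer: I*sqrt(8042057823)/654 ≈ 137.12*I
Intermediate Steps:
u(N) = (5 + N)/(2 + N) (u(N) = (5 + N)/(N + 2) = (5 + N)/(2 + N))
p(s) = -1/2 - s/6 + (5 + s)/(6*(2 + s)) (p(s) = -1/2 + ((5 + s)/(2 + s) - s)/6 = -1/2 + (-s + (5 + s)/(2 + s))/6 = -1/2 + (-s/6 + (5 + s)/(6*(2 + s))) = -1/2 - s/6 + (5 + s)/(6*(2 + s)))
sqrt(p(216) - 18766) = sqrt((-1 - 1*216**2 - 4*216)/(6*(2 + 216)) - 18766) = sqrt((1/6)*(-1 - 1*46656 - 864)/218 - 18766) = sqrt((1/6)*(1/218)*(-1 - 46656 - 864) - 18766) = sqrt((1/6)*(1/218)*(-47521) - 18766) = sqrt(-47521/1308 - 18766) = sqrt(-24593449/1308) = I*sqrt(8042057823)/654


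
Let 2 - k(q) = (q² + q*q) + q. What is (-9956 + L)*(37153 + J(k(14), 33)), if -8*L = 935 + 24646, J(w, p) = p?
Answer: -1956522797/4 ≈ -4.8913e+8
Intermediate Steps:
k(q) = 2 - q - 2*q² (k(q) = 2 - ((q² + q*q) + q) = 2 - ((q² + q²) + q) = 2 - (2*q² + q) = 2 - (q + 2*q²) = 2 + (-q - 2*q²) = 2 - q - 2*q²)
L = -25581/8 (L = -(935 + 24646)/8 = -⅛*25581 = -25581/8 ≈ -3197.6)
(-9956 + L)*(37153 + J(k(14), 33)) = (-9956 - 25581/8)*(37153 + 33) = -105229/8*37186 = -1956522797/4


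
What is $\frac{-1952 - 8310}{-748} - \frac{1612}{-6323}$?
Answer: $\frac{33046201}{2364802} \approx 13.974$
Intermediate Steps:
$\frac{-1952 - 8310}{-748} - \frac{1612}{-6323} = \left(-1952 - 8310\right) \left(- \frac{1}{748}\right) - - \frac{1612}{6323} = \left(-10262\right) \left(- \frac{1}{748}\right) + \frac{1612}{6323} = \frac{5131}{374} + \frac{1612}{6323} = \frac{33046201}{2364802}$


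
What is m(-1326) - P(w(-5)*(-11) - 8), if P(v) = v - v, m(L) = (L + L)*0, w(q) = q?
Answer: 0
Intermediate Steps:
m(L) = 0 (m(L) = (2*L)*0 = 0)
P(v) = 0
m(-1326) - P(w(-5)*(-11) - 8) = 0 - 1*0 = 0 + 0 = 0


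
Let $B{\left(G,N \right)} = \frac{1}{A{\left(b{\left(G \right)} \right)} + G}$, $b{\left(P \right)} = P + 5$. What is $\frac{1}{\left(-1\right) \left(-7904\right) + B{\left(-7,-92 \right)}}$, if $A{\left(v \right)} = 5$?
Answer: $\frac{2}{15807} \approx 0.00012653$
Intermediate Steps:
$b{\left(P \right)} = 5 + P$
$B{\left(G,N \right)} = \frac{1}{5 + G}$
$\frac{1}{\left(-1\right) \left(-7904\right) + B{\left(-7,-92 \right)}} = \frac{1}{\left(-1\right) \left(-7904\right) + \frac{1}{5 - 7}} = \frac{1}{7904 + \frac{1}{-2}} = \frac{1}{7904 - \frac{1}{2}} = \frac{1}{\frac{15807}{2}} = \frac{2}{15807}$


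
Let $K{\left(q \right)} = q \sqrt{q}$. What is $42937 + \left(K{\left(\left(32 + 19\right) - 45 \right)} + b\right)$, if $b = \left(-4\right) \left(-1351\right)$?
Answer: $48341 + 6 \sqrt{6} \approx 48356.0$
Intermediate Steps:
$b = 5404$
$K{\left(q \right)} = q^{\frac{3}{2}}$
$42937 + \left(K{\left(\left(32 + 19\right) - 45 \right)} + b\right) = 42937 + \left(\left(\left(32 + 19\right) - 45\right)^{\frac{3}{2}} + 5404\right) = 42937 + \left(\left(51 - 45\right)^{\frac{3}{2}} + 5404\right) = 42937 + \left(6^{\frac{3}{2}} + 5404\right) = 42937 + \left(6 \sqrt{6} + 5404\right) = 42937 + \left(5404 + 6 \sqrt{6}\right) = 48341 + 6 \sqrt{6}$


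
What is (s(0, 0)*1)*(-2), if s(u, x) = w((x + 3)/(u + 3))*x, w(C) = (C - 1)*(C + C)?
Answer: 0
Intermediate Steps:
w(C) = 2*C*(-1 + C) (w(C) = (-1 + C)*(2*C) = 2*C*(-1 + C))
s(u, x) = 2*x*(-1 + (3 + x)/(3 + u))*(3 + x)/(3 + u) (s(u, x) = (2*((x + 3)/(u + 3))*(-1 + (x + 3)/(u + 3)))*x = (2*((3 + x)/(3 + u))*(-1 + (3 + x)/(3 + u)))*x = (2*(-1 + (3 + x)/(3 + u))*(3 + x)/(3 + u))*x = 2*x*(-1 + (3 + x)/(3 + u))*(3 + x)/(3 + u))
(s(0, 0)*1)*(-2) = (-2*0*(3 + 0)*(0 - 1*0)/(3 + 0)²*1)*(-2) = (-2*0*3*(0 + 0)/3²*1)*(-2) = (-2*0*⅑*3*0*1)*(-2) = (0*1)*(-2) = 0*(-2) = 0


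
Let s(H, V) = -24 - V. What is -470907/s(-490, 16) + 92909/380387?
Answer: 179130617369/15215480 ≈ 11773.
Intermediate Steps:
-470907/s(-490, 16) + 92909/380387 = -470907/(-24 - 1*16) + 92909/380387 = -470907/(-24 - 16) + 92909*(1/380387) = -470907/(-40) + 92909/380387 = -470907*(-1/40) + 92909/380387 = 470907/40 + 92909/380387 = 179130617369/15215480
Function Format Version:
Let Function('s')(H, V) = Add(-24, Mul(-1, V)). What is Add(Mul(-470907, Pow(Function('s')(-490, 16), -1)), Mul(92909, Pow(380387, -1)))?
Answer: Rational(179130617369, 15215480) ≈ 11773.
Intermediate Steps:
Add(Mul(-470907, Pow(Function('s')(-490, 16), -1)), Mul(92909, Pow(380387, -1))) = Add(Mul(-470907, Pow(Add(-24, Mul(-1, 16)), -1)), Mul(92909, Pow(380387, -1))) = Add(Mul(-470907, Pow(Add(-24, -16), -1)), Mul(92909, Rational(1, 380387))) = Add(Mul(-470907, Pow(-40, -1)), Rational(92909, 380387)) = Add(Mul(-470907, Rational(-1, 40)), Rational(92909, 380387)) = Add(Rational(470907, 40), Rational(92909, 380387)) = Rational(179130617369, 15215480)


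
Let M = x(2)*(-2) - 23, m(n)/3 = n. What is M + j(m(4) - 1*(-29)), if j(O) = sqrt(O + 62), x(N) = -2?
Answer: -19 + sqrt(103) ≈ -8.8511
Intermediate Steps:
m(n) = 3*n
j(O) = sqrt(62 + O)
M = -19 (M = -2*(-2) - 23 = 4 - 23 = -19)
M + j(m(4) - 1*(-29)) = -19 + sqrt(62 + (3*4 - 1*(-29))) = -19 + sqrt(62 + (12 + 29)) = -19 + sqrt(62 + 41) = -19 + sqrt(103)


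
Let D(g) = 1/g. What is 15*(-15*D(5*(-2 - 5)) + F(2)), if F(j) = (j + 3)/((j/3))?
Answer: 1665/14 ≈ 118.93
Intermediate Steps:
F(j) = 3*(3 + j)/j (F(j) = (3 + j)/((j*(⅓))) = (3 + j)/((j/3)) = (3 + j)*(3/j) = 3*(3 + j)/j)
D(g) = 1/g
15*(-15*D(5*(-2 - 5)) + F(2)) = 15*(-15*1/(5*(-2 - 5)) + (3 + 9/2)) = 15*(-15/(5*(-7)) + (3 + 9*(½))) = 15*(-15/(-35) + (3 + 9/2)) = 15*(-15*(-1/35) + 15/2) = 15*(3/7 + 15/2) = 15*(111/14) = 1665/14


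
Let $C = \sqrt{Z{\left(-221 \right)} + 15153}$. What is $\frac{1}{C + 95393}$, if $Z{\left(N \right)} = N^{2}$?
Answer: $\frac{95393}{9099760455} - \frac{7 \sqrt{1306}}{9099760455} \approx 1.0455 \cdot 10^{-5}$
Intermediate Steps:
$C = 7 \sqrt{1306}$ ($C = \sqrt{\left(-221\right)^{2} + 15153} = \sqrt{48841 + 15153} = \sqrt{63994} = 7 \sqrt{1306} \approx 252.97$)
$\frac{1}{C + 95393} = \frac{1}{7 \sqrt{1306} + 95393} = \frac{1}{95393 + 7 \sqrt{1306}}$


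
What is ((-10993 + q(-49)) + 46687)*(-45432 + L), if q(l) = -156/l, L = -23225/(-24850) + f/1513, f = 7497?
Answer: -3514649171204937/2167417 ≈ -1.6216e+9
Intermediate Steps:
L = 521035/88466 (L = -23225/(-24850) + 7497/1513 = -23225*(-1/24850) + 7497*(1/1513) = 929/994 + 441/89 = 521035/88466 ≈ 5.8897)
((-10993 + q(-49)) + 46687)*(-45432 + L) = ((-10993 - 156/(-49)) + 46687)*(-45432 + 521035/88466) = ((-10993 - 156*(-1/49)) + 46687)*(-4018666277/88466) = ((-10993 + 156/49) + 46687)*(-4018666277/88466) = (-538501/49 + 46687)*(-4018666277/88466) = (1749162/49)*(-4018666277/88466) = -3514649171204937/2167417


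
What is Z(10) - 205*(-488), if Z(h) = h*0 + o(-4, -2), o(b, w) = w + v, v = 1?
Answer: 100039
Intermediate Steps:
o(b, w) = 1 + w (o(b, w) = w + 1 = 1 + w)
Z(h) = -1 (Z(h) = h*0 + (1 - 2) = 0 - 1 = -1)
Z(10) - 205*(-488) = -1 - 205*(-488) = -1 + 100040 = 100039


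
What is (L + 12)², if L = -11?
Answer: 1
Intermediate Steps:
(L + 12)² = (-11 + 12)² = 1² = 1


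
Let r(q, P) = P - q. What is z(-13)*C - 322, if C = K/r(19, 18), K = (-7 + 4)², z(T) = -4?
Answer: -286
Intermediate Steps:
K = 9 (K = (-3)² = 9)
C = -9 (C = 9/(18 - 1*19) = 9/(18 - 19) = 9/(-1) = 9*(-1) = -9)
z(-13)*C - 322 = -4*(-9) - 322 = 36 - 322 = -286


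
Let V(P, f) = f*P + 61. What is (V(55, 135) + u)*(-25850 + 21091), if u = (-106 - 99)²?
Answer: -235622849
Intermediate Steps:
u = 42025 (u = (-205)² = 42025)
V(P, f) = 61 + P*f (V(P, f) = P*f + 61 = 61 + P*f)
(V(55, 135) + u)*(-25850 + 21091) = ((61 + 55*135) + 42025)*(-25850 + 21091) = ((61 + 7425) + 42025)*(-4759) = (7486 + 42025)*(-4759) = 49511*(-4759) = -235622849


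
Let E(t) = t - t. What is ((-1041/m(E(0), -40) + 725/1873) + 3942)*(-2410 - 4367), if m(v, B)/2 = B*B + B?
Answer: -52039259512893/1947920 ≈ -2.6715e+7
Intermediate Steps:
E(t) = 0
m(v, B) = 2*B + 2*B² (m(v, B) = 2*(B*B + B) = 2*(B² + B) = 2*(B + B²) = 2*B + 2*B²)
((-1041/m(E(0), -40) + 725/1873) + 3942)*(-2410 - 4367) = ((-1041*(-1/(80*(1 - 40))) + 725/1873) + 3942)*(-2410 - 4367) = ((-1041/(2*(-40)*(-39)) + 725*(1/1873)) + 3942)*(-6777) = ((-1041/3120 + 725/1873) + 3942)*(-6777) = ((-1041*1/3120 + 725/1873) + 3942)*(-6777) = ((-347/1040 + 725/1873) + 3942)*(-6777) = (104069/1947920 + 3942)*(-6777) = (7678804709/1947920)*(-6777) = -52039259512893/1947920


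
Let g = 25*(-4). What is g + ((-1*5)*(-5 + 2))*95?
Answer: 1325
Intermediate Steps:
g = -100
g + ((-1*5)*(-5 + 2))*95 = -100 + ((-1*5)*(-5 + 2))*95 = -100 - 5*(-3)*95 = -100 + 15*95 = -100 + 1425 = 1325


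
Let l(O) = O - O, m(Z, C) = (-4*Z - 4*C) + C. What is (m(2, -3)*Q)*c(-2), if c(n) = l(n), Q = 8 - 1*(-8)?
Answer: 0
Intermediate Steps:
m(Z, C) = -4*Z - 3*C (m(Z, C) = (-4*C - 4*Z) + C = -4*Z - 3*C)
Q = 16 (Q = 8 + 8 = 16)
l(O) = 0
c(n) = 0
(m(2, -3)*Q)*c(-2) = ((-4*2 - 3*(-3))*16)*0 = ((-8 + 9)*16)*0 = (1*16)*0 = 16*0 = 0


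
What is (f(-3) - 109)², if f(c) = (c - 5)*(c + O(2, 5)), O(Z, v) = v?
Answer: 15625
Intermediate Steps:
f(c) = (-5 + c)*(5 + c) (f(c) = (c - 5)*(c + 5) = (-5 + c)*(5 + c))
(f(-3) - 109)² = ((-25 + (-3)²) - 109)² = ((-25 + 9) - 109)² = (-16 - 109)² = (-125)² = 15625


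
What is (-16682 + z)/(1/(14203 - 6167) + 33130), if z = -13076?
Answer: -239135288/266232681 ≈ -0.89822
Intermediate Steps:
(-16682 + z)/(1/(14203 - 6167) + 33130) = (-16682 - 13076)/(1/(14203 - 6167) + 33130) = -29758/(1/8036 + 33130) = -29758/266232681/8036 = -29758*8036/266232681 = -239135288/266232681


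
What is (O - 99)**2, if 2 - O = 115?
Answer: 44944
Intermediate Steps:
O = -113 (O = 2 - 1*115 = 2 - 115 = -113)
(O - 99)**2 = (-113 - 99)**2 = (-212)**2 = 44944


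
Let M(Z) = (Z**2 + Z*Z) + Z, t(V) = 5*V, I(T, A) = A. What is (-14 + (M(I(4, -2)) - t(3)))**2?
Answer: 529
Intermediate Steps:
M(Z) = Z + 2*Z**2 (M(Z) = (Z**2 + Z**2) + Z = 2*Z**2 + Z = Z + 2*Z**2)
(-14 + (M(I(4, -2)) - t(3)))**2 = (-14 + (-2*(1 + 2*(-2)) - 5*3))**2 = (-14 + (-2*(1 - 4) - 1*15))**2 = (-14 + (-2*(-3) - 15))**2 = (-14 + (6 - 15))**2 = (-14 - 9)**2 = (-23)**2 = 529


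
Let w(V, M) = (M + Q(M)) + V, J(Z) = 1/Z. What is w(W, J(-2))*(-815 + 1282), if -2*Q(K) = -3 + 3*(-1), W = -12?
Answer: -8873/2 ≈ -4436.5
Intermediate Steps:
Q(K) = 3 (Q(K) = -(-3 + 3*(-1))/2 = -(-3 - 3)/2 = -½*(-6) = 3)
w(V, M) = 3 + M + V (w(V, M) = (M + 3) + V = (3 + M) + V = 3 + M + V)
w(W, J(-2))*(-815 + 1282) = (3 + 1/(-2) - 12)*(-815 + 1282) = (3 - ½ - 12)*467 = -19/2*467 = -8873/2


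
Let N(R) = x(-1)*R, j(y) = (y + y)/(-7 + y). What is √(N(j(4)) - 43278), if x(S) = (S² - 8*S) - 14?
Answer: I*√389382/3 ≈ 208.0*I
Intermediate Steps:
j(y) = 2*y/(-7 + y) (j(y) = (2*y)/(-7 + y) = 2*y/(-7 + y))
x(S) = -14 + S² - 8*S
N(R) = -5*R (N(R) = (-14 + (-1)² - 8*(-1))*R = (-14 + 1 + 8)*R = -5*R)
√(N(j(4)) - 43278) = √(-10*4/(-7 + 4) - 43278) = √(-10*4/(-3) - 43278) = √(-10*4*(-1)/3 - 43278) = √(-5*(-8/3) - 43278) = √(40/3 - 43278) = √(-129794/3) = I*√389382/3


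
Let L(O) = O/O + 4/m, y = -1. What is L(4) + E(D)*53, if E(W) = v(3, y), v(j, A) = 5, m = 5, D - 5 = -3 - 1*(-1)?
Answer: 1334/5 ≈ 266.80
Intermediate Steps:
D = 3 (D = 5 + (-3 - 1*(-1)) = 5 + (-3 + 1) = 5 - 2 = 3)
E(W) = 5
L(O) = 9/5 (L(O) = O/O + 4/5 = 1 + 4*(1/5) = 1 + 4/5 = 9/5)
L(4) + E(D)*53 = 9/5 + 5*53 = 9/5 + 265 = 1334/5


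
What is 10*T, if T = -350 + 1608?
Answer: 12580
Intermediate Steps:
T = 1258
10*T = 10*1258 = 12580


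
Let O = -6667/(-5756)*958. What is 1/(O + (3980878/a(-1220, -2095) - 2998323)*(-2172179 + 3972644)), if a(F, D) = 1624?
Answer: -40292/217333523996939753 ≈ -1.8539e-13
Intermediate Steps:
O = 3193493/2878 (O = -6667*(-1/5756)*958 = (6667/5756)*958 = 3193493/2878 ≈ 1109.6)
1/(O + (3980878/a(-1220, -2095) - 2998323)*(-2172179 + 3972644)) = 1/(3193493/2878 + (3980878/1624 - 2998323)*(-2172179 + 3972644)) = 1/(3193493/2878 + (3980878*(1/1624) - 2998323)*1800465) = 1/(3193493/2878 + (1990439/812 - 2998323)*1800465) = 1/(3193493/2878 - 2432647837/812*1800465) = 1/(3193493/2878 - 151030940960145/28) = 1/(-217333523996939753/40292) = -40292/217333523996939753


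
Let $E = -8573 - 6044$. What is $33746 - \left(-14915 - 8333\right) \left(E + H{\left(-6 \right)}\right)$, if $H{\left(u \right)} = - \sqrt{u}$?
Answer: $-339782270 - 23248 i \sqrt{6} \approx -3.3978 \cdot 10^{8} - 56946.0 i$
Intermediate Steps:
$E = -14617$ ($E = -8573 - 6044 = -14617$)
$33746 - \left(-14915 - 8333\right) \left(E + H{\left(-6 \right)}\right) = 33746 - \left(-14915 - 8333\right) \left(-14617 - \sqrt{-6}\right) = 33746 - - 23248 \left(-14617 - i \sqrt{6}\right) = 33746 - \left(339816016 + 23248 i \sqrt{6}\right) = -339782270 - 23248 i \sqrt{6}$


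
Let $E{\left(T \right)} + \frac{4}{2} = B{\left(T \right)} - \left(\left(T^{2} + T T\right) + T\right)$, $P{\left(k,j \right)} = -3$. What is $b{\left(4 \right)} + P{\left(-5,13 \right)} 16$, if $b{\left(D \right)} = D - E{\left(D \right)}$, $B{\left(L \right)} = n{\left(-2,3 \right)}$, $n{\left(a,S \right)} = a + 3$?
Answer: $-7$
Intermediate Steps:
$n{\left(a,S \right)} = 3 + a$
$B{\left(L \right)} = 1$ ($B{\left(L \right)} = 3 - 2 = 1$)
$E{\left(T \right)} = -1 - T - 2 T^{2}$ ($E{\left(T \right)} = -2 - \left(-1 + T + T^{2} + T T\right) = -2 - \left(-1 + T + 2 T^{2}\right) = -1 - T - 2 T^{2}$)
$b{\left(D \right)} = 1 + 2 D + 2 D^{2}$ ($b{\left(D \right)} = D - \left(-1 - D - 2 D^{2}\right) = D + \left(1 + D + 2 D^{2}\right) = 1 + 2 D + 2 D^{2}$)
$b{\left(4 \right)} + P{\left(-5,13 \right)} 16 = \left(1 + 2 \cdot 4 + 2 \cdot 4^{2}\right) - 48 = \left(1 + 8 + 2 \cdot 16\right) - 48 = \left(1 + 8 + 32\right) - 48 = 41 - 48 = -7$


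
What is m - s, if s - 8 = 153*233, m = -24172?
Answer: -59829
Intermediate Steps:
s = 35657 (s = 8 + 153*233 = 8 + 35649 = 35657)
m - s = -24172 - 1*35657 = -24172 - 35657 = -59829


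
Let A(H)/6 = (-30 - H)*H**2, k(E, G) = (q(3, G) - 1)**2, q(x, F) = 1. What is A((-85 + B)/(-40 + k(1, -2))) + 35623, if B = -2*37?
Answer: 1036865363/32000 ≈ 32402.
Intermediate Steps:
B = -74
k(E, G) = 0 (k(E, G) = (1 - 1)**2 = 0**2 = 0)
A(H) = 6*H**2*(-30 - H) (A(H) = 6*((-30 - H)*H**2) = 6*(H**2*(-30 - H)) = 6*H**2*(-30 - H))
A((-85 + B)/(-40 + k(1, -2))) + 35623 = 6*((-85 - 74)/(-40 + 0))**2*(-30 - (-85 - 74)/(-40 + 0)) + 35623 = 6*(-159/(-40))**2*(-30 - (-159)/(-40)) + 35623 = 6*(-159*(-1/40))**2*(-30 - (-159)*(-1)/40) + 35623 = 6*(159/40)**2*(-30 - 1*159/40) + 35623 = 6*(25281/1600)*(-30 - 159/40) + 35623 = 6*(25281/1600)*(-1359/40) + 35623 = -103070637/32000 + 35623 = 1036865363/32000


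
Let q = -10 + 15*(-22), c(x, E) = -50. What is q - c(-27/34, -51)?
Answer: -290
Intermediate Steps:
q = -340 (q = -10 - 330 = -340)
q - c(-27/34, -51) = -340 - 1*(-50) = -340 + 50 = -290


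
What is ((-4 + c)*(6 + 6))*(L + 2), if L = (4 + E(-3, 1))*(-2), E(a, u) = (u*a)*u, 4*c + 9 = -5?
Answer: 0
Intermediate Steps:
c = -7/2 (c = -9/4 + (¼)*(-5) = -9/4 - 5/4 = -7/2 ≈ -3.5000)
E(a, u) = a*u² (E(a, u) = (a*u)*u = a*u²)
L = -2 (L = (4 - 3*1²)*(-2) = (4 - 3*1)*(-2) = (4 - 3)*(-2) = 1*(-2) = -2)
((-4 + c)*(6 + 6))*(L + 2) = ((-4 - 7/2)*(6 + 6))*(-2 + 2) = -15/2*12*0 = -90*0 = 0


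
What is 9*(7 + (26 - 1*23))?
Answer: 90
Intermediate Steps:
9*(7 + (26 - 1*23)) = 9*(7 + (26 - 23)) = 9*(7 + 3) = 9*10 = 90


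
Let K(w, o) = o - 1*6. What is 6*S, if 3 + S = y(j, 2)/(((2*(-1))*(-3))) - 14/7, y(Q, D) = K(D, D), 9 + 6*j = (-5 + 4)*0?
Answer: -34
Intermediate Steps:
j = -3/2 (j = -3/2 + ((-5 + 4)*0)/6 = -3/2 + (-1*0)/6 = -3/2 + (1/6)*0 = -3/2 + 0 = -3/2 ≈ -1.5000)
K(w, o) = -6 + o (K(w, o) = o - 6 = -6 + o)
y(Q, D) = -6 + D
S = -17/3 (S = -3 + ((-6 + 2)/(((2*(-1))*(-3))) - 14/7) = -3 + (-4/((-2*(-3))) - 14*1/7) = -3 + (-4/6 - 2) = -3 + (-4*1/6 - 2) = -3 + (-2/3 - 2) = -3 - 8/3 = -17/3 ≈ -5.6667)
6*S = 6*(-17/3) = -34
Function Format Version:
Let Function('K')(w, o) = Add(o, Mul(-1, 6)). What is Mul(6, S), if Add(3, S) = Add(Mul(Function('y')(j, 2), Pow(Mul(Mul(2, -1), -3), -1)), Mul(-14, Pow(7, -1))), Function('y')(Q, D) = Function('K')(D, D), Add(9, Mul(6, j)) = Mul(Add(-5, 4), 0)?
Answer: -34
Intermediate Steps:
j = Rational(-3, 2) (j = Add(Rational(-3, 2), Mul(Rational(1, 6), Mul(Add(-5, 4), 0))) = Add(Rational(-3, 2), Mul(Rational(1, 6), Mul(-1, 0))) = Add(Rational(-3, 2), Mul(Rational(1, 6), 0)) = Add(Rational(-3, 2), 0) = Rational(-3, 2) ≈ -1.5000)
Function('K')(w, o) = Add(-6, o) (Function('K')(w, o) = Add(o, -6) = Add(-6, o))
Function('y')(Q, D) = Add(-6, D)
S = Rational(-17, 3) (S = Add(-3, Add(Mul(Add(-6, 2), Pow(Mul(Mul(2, -1), -3), -1)), Mul(-14, Pow(7, -1)))) = Add(-3, Add(Mul(-4, Pow(Mul(-2, -3), -1)), Mul(-14, Rational(1, 7)))) = Add(-3, Add(Mul(-4, Pow(6, -1)), -2)) = Add(-3, Add(Mul(-4, Rational(1, 6)), -2)) = Add(-3, Add(Rational(-2, 3), -2)) = Add(-3, Rational(-8, 3)) = Rational(-17, 3) ≈ -5.6667)
Mul(6, S) = Mul(6, Rational(-17, 3)) = -34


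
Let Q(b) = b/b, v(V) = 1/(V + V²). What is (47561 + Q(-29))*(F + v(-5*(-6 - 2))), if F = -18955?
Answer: -739260898419/820 ≈ -9.0154e+8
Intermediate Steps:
Q(b) = 1
(47561 + Q(-29))*(F + v(-5*(-6 - 2))) = (47561 + 1)*(-18955 + 1/(((-5*(-6 - 2)))*(1 - 5*(-6 - 2)))) = 47562*(-18955 + 1/(((-5*(-8)))*(1 - 5*(-8)))) = 47562*(-18955 + 1/(40*(1 + 40))) = 47562*(-18955 + (1/40)/41) = 47562*(-18955 + (1/40)*(1/41)) = 47562*(-18955 + 1/1640) = 47562*(-31086199/1640) = -739260898419/820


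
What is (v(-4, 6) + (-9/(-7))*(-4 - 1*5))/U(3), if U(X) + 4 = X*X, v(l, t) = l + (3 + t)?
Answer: -46/35 ≈ -1.3143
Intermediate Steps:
v(l, t) = 3 + l + t
U(X) = -4 + X**2 (U(X) = -4 + X*X = -4 + X**2)
(v(-4, 6) + (-9/(-7))*(-4 - 1*5))/U(3) = ((3 - 4 + 6) + (-9/(-7))*(-4 - 1*5))/(-4 + 3**2) = (5 + (-9*(-1/7))*(-4 - 5))/(-4 + 9) = (5 + (9/7)*(-9))/5 = (5 - 81/7)*(1/5) = -46/7*1/5 = -46/35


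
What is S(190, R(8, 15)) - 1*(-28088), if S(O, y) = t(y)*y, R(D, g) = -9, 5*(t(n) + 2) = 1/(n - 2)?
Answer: 1545839/55 ≈ 28106.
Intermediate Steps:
t(n) = -2 + 1/(5*(-2 + n)) (t(n) = -2 + 1/(5*(n - 2)) = -2 + 1/(5*(-2 + n)))
S(O, y) = y*(21 - 10*y)/(5*(-2 + y)) (S(O, y) = ((21 - 10*y)/(5*(-2 + y)))*y = y*(21 - 10*y)/(5*(-2 + y)))
S(190, R(8, 15)) - 1*(-28088) = (⅕)*(-9)*(21 - 10*(-9))/(-2 - 9) - 1*(-28088) = (⅕)*(-9)*(21 + 90)/(-11) + 28088 = (⅕)*(-9)*(-1/11)*111 + 28088 = 999/55 + 28088 = 1545839/55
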